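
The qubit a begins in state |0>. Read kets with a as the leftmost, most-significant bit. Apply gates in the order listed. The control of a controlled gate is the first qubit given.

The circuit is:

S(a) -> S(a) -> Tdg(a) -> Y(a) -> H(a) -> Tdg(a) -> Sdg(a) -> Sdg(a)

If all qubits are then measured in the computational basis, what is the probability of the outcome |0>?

A full measurement returns |0> with probability 1/2.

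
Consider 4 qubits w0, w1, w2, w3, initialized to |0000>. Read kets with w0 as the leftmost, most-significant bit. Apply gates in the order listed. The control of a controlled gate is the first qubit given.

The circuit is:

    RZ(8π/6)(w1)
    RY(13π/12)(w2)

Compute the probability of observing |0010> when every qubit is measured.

Outcome |0010> occurs with probability sqrt(2)/8 + sqrt(6)/8 + 1/2.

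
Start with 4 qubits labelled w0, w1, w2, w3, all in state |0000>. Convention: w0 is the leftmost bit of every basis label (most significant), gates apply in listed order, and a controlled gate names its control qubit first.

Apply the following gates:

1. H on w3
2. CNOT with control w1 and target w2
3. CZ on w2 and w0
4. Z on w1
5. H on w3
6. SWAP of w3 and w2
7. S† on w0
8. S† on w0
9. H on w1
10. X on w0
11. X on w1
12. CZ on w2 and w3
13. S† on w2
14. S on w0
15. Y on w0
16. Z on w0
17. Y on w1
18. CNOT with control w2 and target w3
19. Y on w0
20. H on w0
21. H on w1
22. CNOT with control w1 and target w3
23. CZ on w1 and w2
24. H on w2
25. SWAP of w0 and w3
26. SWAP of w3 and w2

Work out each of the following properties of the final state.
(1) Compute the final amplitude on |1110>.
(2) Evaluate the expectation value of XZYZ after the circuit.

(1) The final state's coefficient on |1110> equals -1/2.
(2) The expectation value of XZYZ is 0.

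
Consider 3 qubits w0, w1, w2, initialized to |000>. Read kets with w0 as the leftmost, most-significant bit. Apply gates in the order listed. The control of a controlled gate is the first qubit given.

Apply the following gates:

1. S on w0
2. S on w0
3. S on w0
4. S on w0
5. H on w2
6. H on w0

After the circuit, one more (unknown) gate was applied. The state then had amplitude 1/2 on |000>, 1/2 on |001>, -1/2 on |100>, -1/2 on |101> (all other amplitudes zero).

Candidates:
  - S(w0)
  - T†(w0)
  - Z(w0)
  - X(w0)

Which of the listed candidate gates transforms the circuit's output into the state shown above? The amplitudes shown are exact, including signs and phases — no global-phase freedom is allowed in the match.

The unique candidate consistent with the amplitudes is Z(w0). Key observation: gates 1-4 undo each other exactly, leaving only the rest of the circuit to track.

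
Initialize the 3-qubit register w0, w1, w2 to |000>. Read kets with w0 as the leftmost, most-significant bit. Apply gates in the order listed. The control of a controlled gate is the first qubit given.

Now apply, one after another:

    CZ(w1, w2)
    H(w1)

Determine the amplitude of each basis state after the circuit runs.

The final amplitudes are sqrt(2)/2 on |000>, sqrt(2)/2 on |010>, and 0 on every other basis state.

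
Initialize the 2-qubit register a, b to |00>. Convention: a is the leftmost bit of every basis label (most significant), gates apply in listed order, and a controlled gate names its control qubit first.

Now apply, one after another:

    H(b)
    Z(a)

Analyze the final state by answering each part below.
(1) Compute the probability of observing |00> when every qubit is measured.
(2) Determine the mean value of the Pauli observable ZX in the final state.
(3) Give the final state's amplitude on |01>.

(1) A full measurement returns |00> with probability 1/2.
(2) In the final state, ZX has expectation 1.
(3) |01> carries amplitude sqrt(2)/2 in the final state.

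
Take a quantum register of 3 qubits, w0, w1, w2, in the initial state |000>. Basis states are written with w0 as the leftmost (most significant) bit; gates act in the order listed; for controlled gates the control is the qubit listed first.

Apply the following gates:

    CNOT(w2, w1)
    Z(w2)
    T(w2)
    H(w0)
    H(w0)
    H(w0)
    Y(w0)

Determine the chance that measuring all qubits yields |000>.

The probability of measuring |000> is 1/2.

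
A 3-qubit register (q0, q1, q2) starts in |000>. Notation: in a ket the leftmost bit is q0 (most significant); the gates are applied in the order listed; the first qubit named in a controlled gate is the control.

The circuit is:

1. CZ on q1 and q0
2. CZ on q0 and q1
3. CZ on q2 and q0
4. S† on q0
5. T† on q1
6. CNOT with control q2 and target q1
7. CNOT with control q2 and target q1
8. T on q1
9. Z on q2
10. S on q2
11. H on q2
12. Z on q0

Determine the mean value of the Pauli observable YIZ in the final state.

The observable YIZ averages to 0. Key observation: steps 5-8 multiply out to the identity, so the circuit reduces to the remaining gates.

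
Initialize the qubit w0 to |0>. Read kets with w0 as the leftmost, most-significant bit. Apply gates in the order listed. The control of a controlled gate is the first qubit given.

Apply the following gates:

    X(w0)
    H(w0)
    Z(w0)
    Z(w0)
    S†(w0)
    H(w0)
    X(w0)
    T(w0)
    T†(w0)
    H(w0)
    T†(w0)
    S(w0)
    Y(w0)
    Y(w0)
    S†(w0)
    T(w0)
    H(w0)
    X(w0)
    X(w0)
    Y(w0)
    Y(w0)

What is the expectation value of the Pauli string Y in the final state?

The expectation value of Y is 1. Key observation: steps 10-17 multiply out to the identity, so the circuit reduces to the remaining gates.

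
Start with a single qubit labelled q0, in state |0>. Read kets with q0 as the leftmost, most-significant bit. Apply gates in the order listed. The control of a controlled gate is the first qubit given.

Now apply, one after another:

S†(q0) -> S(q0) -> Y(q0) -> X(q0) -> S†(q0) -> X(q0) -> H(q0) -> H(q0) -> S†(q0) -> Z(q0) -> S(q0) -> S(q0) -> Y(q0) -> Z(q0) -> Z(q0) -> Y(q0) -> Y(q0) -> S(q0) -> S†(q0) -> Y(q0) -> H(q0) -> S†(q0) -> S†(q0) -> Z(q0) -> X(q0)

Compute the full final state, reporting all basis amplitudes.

After the circuit, the state carries amplitude -sqrt(2)/2 on |0>, sqrt(2)/2 on |1>.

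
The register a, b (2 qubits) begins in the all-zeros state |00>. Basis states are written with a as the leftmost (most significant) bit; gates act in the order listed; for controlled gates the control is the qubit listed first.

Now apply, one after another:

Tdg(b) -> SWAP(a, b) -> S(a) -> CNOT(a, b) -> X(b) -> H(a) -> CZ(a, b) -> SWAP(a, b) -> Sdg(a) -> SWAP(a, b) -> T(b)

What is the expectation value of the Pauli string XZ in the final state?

The observable XZ averages to 1.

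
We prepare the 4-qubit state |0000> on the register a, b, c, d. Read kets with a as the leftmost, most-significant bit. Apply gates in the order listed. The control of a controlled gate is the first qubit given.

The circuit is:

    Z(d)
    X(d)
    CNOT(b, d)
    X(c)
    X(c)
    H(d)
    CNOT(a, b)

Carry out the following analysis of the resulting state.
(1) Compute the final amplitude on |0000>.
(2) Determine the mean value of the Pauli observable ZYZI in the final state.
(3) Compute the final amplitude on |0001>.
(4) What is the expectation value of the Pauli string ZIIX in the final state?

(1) The amplitude on |0000> is sqrt(2)/2.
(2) In the final state, ZYZI has expectation 0.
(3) The final state's coefficient on |0001> equals -sqrt(2)/2.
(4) In the final state, ZIIX has expectation -1.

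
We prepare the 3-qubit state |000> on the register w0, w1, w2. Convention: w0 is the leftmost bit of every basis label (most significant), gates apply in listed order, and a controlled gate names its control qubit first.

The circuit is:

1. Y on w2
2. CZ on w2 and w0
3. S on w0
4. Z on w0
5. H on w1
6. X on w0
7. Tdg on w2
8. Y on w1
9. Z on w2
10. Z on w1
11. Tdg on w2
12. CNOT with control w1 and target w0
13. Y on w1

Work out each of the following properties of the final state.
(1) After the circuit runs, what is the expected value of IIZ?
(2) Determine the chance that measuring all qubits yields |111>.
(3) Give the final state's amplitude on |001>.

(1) The expectation value of IIZ is -1.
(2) The probability of measuring |111> is 1/2.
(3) The final state's coefficient on |001> equals sqrt(2)/2.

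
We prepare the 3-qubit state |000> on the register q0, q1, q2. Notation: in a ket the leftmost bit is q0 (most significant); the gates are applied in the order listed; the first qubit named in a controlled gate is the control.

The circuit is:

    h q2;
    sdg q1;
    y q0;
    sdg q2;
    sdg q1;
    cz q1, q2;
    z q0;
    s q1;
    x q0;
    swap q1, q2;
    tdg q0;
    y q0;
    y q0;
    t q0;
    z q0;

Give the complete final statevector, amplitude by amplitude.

After the circuit, the state carries amplitude -sqrt(2)*I/2 on |000>, -sqrt(2)/2 on |010>, and 0 on every other basis state. Key observation: steps 11-14 multiply out to the identity, so the circuit reduces to the remaining gates.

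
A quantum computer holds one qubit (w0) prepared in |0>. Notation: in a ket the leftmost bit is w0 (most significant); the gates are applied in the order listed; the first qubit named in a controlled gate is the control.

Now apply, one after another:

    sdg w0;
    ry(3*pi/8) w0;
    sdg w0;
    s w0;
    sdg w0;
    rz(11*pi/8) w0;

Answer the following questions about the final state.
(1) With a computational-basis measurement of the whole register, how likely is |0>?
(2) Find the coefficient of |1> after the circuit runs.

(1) A full measurement returns |0> with probability cos(3*pi/16)**2. Key observation: steps 4-5 multiply out to the identity, so the circuit reduces to the remaining gates.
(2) The final state's coefficient on |1> equals exp(3*I*pi/16)*sin(3*pi/16).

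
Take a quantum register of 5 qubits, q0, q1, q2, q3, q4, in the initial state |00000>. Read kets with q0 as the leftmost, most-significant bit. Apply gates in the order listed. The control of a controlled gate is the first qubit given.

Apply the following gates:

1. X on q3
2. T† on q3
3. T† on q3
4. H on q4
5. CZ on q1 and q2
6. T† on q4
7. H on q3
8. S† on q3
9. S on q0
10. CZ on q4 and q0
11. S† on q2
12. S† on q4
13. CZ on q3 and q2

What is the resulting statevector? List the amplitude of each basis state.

The resulting statevector has amplitude -I/2 on |00000>, exp(3*I*pi/4)/2 on |00001>, 1/2 on |00010>, -exp(I*pi/4)/2 on |00011>, and 0 on every other basis state.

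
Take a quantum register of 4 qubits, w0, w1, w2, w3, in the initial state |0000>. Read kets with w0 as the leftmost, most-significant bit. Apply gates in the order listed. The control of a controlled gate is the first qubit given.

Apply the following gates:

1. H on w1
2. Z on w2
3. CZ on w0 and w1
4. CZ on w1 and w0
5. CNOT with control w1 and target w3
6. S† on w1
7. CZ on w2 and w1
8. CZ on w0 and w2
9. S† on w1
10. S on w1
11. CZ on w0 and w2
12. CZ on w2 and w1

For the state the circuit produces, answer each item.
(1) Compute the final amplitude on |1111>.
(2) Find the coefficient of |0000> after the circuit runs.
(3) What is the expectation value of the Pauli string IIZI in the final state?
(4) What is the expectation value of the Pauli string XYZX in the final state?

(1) |1111> carries amplitude 0 in the final state. Key observation: steps 7-12 multiply out to the identity, so the circuit reduces to the remaining gates.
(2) The final state's coefficient on |0000> equals sqrt(2)/2.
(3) In the final state, IIZI has expectation 1.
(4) The observable XYZX averages to 0.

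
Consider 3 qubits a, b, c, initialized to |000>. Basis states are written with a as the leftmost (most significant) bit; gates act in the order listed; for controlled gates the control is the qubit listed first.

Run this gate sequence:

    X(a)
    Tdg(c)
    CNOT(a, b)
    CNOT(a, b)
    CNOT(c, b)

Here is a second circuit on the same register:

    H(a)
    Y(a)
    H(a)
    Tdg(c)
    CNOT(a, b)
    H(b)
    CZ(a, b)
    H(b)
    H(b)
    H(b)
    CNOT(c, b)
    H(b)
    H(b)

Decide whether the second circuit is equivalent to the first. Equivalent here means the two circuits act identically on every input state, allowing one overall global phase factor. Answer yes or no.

No, they are not equivalent — no single phase factor reconciles the two unitaries.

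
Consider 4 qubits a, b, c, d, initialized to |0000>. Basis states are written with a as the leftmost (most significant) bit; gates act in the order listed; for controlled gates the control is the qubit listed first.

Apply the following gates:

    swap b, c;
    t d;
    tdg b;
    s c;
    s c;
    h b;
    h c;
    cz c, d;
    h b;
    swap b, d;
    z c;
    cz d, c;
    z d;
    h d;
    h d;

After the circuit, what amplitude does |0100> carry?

The amplitude on |0100> is 0.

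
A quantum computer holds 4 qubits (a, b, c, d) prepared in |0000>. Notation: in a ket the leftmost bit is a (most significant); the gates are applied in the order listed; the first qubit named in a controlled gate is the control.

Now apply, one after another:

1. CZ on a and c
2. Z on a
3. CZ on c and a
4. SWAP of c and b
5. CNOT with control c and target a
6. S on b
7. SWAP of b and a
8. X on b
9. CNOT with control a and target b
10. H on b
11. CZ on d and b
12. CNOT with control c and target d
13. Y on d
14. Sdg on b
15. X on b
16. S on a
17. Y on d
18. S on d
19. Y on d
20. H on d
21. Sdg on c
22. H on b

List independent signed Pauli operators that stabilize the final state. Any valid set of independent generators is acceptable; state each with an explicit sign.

The final state is stabilized by the group generated by +IYII, -IIIX, +ZIII, +IIZI; other independent generating sets are equally valid.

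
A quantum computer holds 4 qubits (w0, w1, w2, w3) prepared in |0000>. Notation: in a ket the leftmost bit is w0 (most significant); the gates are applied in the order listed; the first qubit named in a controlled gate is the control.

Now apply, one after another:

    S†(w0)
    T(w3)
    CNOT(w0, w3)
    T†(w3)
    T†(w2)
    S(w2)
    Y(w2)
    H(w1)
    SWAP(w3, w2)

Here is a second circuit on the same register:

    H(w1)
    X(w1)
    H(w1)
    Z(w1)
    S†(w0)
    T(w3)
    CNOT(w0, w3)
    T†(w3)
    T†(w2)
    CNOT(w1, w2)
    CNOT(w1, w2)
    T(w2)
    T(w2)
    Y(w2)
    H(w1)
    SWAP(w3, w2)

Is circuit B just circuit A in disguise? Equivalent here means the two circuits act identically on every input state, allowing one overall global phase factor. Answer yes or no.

Yes: on every input state the two circuits agree up to one overall phase factor.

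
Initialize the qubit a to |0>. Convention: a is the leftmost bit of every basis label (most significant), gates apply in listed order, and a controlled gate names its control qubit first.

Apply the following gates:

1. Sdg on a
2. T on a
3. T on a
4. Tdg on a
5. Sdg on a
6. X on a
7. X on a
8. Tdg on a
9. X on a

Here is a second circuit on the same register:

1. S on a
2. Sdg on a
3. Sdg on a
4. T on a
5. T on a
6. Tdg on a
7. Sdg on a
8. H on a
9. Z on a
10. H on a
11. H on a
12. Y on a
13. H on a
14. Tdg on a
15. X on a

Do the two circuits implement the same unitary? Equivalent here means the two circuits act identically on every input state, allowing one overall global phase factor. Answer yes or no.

No: there is an input state on which the two circuits produce genuinely different outputs (not merely differing by a phase).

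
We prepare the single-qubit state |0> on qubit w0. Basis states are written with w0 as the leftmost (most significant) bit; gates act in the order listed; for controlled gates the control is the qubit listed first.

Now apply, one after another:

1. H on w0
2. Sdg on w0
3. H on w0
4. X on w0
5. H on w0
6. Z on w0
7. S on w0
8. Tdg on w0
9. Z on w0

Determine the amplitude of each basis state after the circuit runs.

After the circuit, the state carries amplitude sqrt(2)/2 on |0>, sqrt(2)*exp(3*I*pi/4)/2 on |1>. Key observation: the block from step 3 through step 6 cancels to the identity and can be dropped.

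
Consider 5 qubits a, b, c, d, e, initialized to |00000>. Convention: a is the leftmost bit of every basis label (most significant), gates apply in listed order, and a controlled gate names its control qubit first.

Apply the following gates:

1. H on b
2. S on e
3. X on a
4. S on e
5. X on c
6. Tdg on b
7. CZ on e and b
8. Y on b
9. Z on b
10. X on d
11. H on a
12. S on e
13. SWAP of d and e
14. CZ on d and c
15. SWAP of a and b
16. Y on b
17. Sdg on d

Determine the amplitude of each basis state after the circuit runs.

The resulting statevector has amplitude -exp(3*I*pi/4)/2 on |00101>, -exp(3*I*pi/4)/2 on |01101>, 1/2 on |10101>, 1/2 on |11101>, and 0 on every other basis state.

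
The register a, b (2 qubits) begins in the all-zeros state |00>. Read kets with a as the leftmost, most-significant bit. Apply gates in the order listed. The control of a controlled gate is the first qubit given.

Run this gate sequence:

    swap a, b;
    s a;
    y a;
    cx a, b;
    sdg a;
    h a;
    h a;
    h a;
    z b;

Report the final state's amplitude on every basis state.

After the circuit, the state carries amplitude 0 on |00>, -sqrt(2)/2 on |01>, 0 on |10>, sqrt(2)/2 on |11>. Key observation: gates 6-7 undo each other exactly, leaving only the rest of the circuit to track.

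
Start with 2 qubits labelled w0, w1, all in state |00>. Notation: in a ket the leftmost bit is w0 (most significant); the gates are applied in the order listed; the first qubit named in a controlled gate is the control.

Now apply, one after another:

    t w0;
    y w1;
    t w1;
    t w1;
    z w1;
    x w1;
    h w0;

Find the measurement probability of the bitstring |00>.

Outcome |00> occurs with probability 1/2.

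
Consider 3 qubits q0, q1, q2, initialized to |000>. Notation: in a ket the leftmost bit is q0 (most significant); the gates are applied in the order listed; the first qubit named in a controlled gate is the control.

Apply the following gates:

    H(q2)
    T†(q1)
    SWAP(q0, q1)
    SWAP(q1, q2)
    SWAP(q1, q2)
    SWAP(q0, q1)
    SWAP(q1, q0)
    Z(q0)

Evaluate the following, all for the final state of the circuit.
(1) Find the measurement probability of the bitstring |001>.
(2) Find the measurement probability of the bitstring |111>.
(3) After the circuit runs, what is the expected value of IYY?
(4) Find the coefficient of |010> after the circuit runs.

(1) Outcome |001> occurs with probability 1/2. Key observation: steps 3-6 multiply out to the identity, so the circuit reduces to the remaining gates.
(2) The probability of measuring |111> is 0.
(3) In the final state, IYY has expectation 0.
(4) The final state's coefficient on |010> equals 0.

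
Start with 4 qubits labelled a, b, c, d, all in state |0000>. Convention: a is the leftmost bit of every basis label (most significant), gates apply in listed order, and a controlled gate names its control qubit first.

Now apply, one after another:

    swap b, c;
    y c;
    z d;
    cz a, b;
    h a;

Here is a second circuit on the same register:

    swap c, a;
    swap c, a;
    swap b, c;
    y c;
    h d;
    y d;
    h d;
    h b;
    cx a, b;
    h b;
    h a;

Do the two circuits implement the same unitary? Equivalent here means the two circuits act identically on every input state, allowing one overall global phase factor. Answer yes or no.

No — the two circuits implement different unitaries, even allowing a global phase.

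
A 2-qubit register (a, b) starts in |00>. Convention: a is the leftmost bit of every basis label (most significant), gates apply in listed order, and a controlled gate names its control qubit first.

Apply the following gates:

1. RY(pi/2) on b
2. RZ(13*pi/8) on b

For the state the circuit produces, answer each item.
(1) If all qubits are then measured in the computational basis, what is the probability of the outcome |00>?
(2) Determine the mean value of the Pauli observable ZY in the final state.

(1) The probability of measuring |00> is 1/2.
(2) In the final state, ZY has expectation (exp(I*pi/4) + I)*exp(5*I*pi/8)/2.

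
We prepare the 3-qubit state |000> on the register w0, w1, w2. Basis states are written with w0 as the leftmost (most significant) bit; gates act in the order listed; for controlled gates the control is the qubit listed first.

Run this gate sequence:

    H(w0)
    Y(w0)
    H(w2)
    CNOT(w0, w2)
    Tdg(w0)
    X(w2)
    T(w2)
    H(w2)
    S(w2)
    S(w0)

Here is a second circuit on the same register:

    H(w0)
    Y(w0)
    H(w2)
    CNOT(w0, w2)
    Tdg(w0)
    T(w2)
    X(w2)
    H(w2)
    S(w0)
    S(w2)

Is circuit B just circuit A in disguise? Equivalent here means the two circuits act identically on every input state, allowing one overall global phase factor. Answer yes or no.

No, they are not equivalent — no single phase factor reconciles the two unitaries.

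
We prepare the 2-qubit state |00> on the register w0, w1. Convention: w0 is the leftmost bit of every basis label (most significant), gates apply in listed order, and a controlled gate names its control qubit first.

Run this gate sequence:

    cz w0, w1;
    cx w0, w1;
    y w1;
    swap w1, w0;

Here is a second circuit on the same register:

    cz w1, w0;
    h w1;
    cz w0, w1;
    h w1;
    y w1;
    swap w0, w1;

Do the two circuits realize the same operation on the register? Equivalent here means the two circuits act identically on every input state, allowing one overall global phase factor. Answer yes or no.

Yes, they are equivalent — the unitaries differ by at most a global phase.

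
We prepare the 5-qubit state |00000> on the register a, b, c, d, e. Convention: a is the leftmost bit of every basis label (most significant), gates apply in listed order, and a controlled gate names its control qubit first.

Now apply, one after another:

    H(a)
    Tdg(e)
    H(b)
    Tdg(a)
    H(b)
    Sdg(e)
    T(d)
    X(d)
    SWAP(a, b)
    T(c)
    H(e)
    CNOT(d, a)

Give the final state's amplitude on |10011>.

The final state's coefficient on |10011> equals 1/2.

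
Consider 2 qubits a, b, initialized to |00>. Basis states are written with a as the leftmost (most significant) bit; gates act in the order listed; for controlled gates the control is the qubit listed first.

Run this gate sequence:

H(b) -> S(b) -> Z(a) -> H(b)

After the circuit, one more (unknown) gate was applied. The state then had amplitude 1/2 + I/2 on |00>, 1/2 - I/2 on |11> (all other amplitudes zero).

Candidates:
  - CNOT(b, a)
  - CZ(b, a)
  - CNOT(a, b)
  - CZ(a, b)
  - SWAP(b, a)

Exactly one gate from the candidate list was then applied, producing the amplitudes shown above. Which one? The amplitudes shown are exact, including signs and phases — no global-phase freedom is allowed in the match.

The applied gate was CNOT(b, a).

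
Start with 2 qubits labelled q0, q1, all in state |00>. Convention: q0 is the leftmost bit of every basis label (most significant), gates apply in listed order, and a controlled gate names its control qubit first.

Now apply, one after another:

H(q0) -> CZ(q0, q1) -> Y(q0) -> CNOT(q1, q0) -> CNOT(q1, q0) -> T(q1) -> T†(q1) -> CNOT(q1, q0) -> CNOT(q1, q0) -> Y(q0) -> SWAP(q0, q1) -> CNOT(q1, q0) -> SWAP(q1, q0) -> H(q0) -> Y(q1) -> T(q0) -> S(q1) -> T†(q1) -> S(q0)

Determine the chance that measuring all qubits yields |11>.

The probability of measuring |11> is 1/4.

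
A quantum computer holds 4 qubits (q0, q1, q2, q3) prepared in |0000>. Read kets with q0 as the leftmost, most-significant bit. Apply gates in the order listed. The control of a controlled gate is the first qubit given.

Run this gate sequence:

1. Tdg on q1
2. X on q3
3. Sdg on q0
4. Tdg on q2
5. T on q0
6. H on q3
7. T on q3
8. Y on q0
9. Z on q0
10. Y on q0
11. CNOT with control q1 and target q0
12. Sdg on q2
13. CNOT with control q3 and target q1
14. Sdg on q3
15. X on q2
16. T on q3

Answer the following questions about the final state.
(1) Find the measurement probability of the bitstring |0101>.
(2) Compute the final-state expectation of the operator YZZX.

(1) A full measurement returns |0101> with probability 0.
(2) The observable YZZX averages to 0.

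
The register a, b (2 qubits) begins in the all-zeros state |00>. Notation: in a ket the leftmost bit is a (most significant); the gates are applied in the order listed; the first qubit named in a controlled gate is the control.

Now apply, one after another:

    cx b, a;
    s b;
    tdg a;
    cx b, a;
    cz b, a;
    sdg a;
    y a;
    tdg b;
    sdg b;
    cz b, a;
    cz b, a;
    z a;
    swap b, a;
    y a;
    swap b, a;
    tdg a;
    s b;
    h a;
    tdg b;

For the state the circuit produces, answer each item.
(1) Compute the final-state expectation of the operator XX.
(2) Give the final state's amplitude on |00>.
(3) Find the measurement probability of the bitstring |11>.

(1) The observable XX averages to 0. Key observation: steps 10-11 multiply out to the identity, so the circuit reduces to the remaining gates.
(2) The final state's coefficient on |00> equals 0.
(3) The probability of measuring |11> is 1/2.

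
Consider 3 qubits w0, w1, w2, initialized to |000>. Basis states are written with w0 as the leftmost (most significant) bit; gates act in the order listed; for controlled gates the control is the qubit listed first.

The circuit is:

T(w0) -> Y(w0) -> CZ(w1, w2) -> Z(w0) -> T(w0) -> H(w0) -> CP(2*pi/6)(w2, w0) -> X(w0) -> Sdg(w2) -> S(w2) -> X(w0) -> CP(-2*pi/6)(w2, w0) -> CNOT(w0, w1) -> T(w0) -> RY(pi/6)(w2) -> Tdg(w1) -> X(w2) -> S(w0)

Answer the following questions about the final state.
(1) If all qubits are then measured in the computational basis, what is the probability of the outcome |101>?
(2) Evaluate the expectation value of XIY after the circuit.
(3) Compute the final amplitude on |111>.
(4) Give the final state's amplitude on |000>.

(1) The probability of measuring |101> is 0. Key observation: the block from step 7 through step 12 cancels to the identity and can be dropped.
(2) The observable XIY averages to 0.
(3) The amplitude on |111> is (-sqrt(3) - 1)*exp(I*pi/4)/4.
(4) The amplitude on |000> is (1 - sqrt(3))*exp(3*I*pi/4)/4.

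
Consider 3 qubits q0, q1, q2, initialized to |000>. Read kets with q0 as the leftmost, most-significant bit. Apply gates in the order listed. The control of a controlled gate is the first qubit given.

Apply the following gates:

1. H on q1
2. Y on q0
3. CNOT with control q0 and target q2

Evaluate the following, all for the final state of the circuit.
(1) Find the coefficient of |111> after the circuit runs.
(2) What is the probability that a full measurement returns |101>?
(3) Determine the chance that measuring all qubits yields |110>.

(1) The final state's coefficient on |111> equals sqrt(2)*I/2.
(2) The probability of measuring |101> is 1/2.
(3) The probability of measuring |110> is 0.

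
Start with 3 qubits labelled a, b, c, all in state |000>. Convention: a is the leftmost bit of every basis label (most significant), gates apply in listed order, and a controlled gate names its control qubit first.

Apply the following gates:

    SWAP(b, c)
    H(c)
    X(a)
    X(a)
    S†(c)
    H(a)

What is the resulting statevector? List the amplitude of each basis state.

The resulting statevector has amplitude 1/2 on |000>, -I/2 on |001>, 0 on |010>, 0 on |011>, 1/2 on |100>, -I/2 on |101>, 0 on |110>, 0 on |111>. Key observation: steps 3-4 multiply out to the identity, so the circuit reduces to the remaining gates.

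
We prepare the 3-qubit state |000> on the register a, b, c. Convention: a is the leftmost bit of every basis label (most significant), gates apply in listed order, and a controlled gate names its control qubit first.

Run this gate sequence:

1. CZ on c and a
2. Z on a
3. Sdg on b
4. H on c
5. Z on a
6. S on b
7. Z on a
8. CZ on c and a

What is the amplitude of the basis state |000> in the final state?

The amplitude on |000> is sqrt(2)/2.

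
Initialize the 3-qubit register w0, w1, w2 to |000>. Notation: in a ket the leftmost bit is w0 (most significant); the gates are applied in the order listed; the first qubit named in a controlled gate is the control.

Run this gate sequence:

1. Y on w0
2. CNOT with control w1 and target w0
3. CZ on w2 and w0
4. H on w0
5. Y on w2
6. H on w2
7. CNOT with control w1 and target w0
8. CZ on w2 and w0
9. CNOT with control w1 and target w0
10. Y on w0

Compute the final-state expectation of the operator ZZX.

In the final state, ZZX has expectation 1.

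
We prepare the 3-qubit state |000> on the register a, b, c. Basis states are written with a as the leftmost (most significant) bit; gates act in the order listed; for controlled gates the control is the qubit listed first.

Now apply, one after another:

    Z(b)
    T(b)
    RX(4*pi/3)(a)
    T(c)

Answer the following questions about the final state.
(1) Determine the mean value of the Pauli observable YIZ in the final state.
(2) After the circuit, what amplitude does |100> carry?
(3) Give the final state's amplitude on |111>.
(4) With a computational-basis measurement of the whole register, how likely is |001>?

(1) In the final state, YIZ has expectation sqrt(3)/2.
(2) The final state's coefficient on |100> equals -sqrt(3)*I/2.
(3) The amplitude on |111> is 0.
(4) Outcome |001> occurs with probability 0.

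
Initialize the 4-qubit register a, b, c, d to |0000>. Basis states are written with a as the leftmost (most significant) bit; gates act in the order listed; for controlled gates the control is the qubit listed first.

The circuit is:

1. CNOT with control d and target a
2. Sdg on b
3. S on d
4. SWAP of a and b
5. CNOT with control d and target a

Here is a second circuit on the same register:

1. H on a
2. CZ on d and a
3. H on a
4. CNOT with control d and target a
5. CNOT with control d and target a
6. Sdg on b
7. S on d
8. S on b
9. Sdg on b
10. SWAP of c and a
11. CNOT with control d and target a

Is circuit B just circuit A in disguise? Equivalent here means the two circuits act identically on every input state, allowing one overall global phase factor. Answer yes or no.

No: there is an input state on which the two circuits produce genuinely different outputs (not merely differing by a phase).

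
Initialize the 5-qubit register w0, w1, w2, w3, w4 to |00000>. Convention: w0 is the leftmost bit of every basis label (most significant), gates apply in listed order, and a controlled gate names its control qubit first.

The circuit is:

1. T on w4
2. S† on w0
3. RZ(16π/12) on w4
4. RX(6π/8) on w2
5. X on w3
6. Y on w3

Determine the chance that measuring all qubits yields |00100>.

A full measurement returns |00100> with probability sqrt(2)/4 + 1/2.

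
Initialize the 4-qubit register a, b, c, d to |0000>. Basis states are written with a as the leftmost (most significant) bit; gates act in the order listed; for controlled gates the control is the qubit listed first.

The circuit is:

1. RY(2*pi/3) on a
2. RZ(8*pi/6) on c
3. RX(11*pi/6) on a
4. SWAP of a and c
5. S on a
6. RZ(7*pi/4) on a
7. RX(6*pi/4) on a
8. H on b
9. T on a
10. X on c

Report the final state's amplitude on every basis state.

The resulting statevector has amplitude (sqrt(6) + 3*sqrt(2) - sqrt(2)*I + sqrt(6)*I)*exp(11*I*pi/24)/16 on |0000>, 0 on |0001>, (sqrt(2) + sqrt(6) - sqrt(6)*I + 3*sqrt(2)*I)*exp(11*I*pi/24)/16 on |0010>, 0 on |0011>, (sqrt(6) + 3*sqrt(2) - sqrt(2)*I + sqrt(6)*I)*exp(11*I*pi/24)/16 on |0100>, 0 on |0101>, (sqrt(2) + sqrt(6) - sqrt(6)*I + 3*sqrt(2)*I)*exp(11*I*pi/24)/16 on |0110>, 0 on |0111>, (-3*sqrt(2) - sqrt(6) - sqrt(6)*I + sqrt(2)*I)*exp(5*I*pi/24)/16 on |1000>, 0 on |1001>, (-sqrt(6) - sqrt(2) - 3*sqrt(2)*I + sqrt(6)*I)*exp(5*I*pi/24)/16 on |1010>, 0 on |1011>, (-3*sqrt(2) - sqrt(6) - sqrt(6)*I + sqrt(2)*I)*exp(5*I*pi/24)/16 on |1100>, 0 on |1101>, (-sqrt(6) - sqrt(2) - 3*sqrt(2)*I + sqrt(6)*I)*exp(5*I*pi/24)/16 on |1110>, 0 on |1111>.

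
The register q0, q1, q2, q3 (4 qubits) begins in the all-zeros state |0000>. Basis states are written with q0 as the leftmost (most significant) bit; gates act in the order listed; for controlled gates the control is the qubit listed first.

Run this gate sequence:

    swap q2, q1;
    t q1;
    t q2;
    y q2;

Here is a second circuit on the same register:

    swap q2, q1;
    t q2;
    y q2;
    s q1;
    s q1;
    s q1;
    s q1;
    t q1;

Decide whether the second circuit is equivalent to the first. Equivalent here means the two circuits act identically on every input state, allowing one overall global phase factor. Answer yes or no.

Yes, they are equivalent — the unitaries differ by at most a global phase.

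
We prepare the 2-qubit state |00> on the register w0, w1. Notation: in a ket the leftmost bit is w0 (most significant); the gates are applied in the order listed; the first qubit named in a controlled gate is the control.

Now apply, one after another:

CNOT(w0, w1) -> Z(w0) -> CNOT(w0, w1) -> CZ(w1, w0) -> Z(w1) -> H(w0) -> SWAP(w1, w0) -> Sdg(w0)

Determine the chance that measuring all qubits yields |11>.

The probability of measuring |11> is 0.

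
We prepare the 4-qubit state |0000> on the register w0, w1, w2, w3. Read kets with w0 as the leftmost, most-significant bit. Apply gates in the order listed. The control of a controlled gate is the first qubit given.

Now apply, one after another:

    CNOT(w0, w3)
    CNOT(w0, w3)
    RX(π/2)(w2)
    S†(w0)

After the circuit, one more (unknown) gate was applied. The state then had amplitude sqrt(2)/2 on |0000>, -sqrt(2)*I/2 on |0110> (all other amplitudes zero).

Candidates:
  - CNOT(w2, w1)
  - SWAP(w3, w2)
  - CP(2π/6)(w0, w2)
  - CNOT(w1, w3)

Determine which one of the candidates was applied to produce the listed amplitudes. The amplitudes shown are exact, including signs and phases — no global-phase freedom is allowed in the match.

The applied gate was CNOT(w2, w1). Key observation: steps 1-2 multiply out to the identity, so the circuit reduces to the remaining gates.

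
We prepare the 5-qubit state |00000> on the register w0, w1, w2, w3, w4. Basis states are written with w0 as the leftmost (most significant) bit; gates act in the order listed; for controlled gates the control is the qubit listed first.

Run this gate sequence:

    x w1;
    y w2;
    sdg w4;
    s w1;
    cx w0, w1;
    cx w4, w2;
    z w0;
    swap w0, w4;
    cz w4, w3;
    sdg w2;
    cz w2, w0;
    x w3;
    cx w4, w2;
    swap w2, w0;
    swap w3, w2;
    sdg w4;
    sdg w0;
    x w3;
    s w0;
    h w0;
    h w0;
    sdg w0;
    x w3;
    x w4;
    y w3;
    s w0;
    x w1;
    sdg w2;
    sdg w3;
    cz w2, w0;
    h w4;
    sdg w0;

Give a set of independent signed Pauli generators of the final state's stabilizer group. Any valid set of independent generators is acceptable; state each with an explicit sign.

The final state is stabilized by the group generated by -IIIIX, -ZIIII, +IZIII, -IIZII, -IIIZI; other independent generating sets are equally valid. Key observation: steps 18-23 multiply out to the identity, so the circuit reduces to the remaining gates.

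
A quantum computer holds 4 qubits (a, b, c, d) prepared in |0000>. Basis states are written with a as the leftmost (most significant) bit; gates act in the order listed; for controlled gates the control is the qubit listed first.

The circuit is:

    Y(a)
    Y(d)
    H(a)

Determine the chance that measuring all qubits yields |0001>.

Outcome |0001> occurs with probability 1/2.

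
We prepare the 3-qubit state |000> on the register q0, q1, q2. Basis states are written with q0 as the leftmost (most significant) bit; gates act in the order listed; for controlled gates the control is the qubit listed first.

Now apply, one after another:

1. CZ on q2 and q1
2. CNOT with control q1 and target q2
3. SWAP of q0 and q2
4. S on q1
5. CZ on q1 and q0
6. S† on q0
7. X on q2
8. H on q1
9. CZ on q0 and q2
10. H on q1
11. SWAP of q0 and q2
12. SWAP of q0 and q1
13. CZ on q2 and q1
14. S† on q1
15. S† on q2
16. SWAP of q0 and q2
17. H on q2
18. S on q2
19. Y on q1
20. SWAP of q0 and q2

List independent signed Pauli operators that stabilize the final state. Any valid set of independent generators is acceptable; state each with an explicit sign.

One valid set of independent stabilizer generators is +YII, +IZI, +IIZ (any independent generating set of the same group is equally correct).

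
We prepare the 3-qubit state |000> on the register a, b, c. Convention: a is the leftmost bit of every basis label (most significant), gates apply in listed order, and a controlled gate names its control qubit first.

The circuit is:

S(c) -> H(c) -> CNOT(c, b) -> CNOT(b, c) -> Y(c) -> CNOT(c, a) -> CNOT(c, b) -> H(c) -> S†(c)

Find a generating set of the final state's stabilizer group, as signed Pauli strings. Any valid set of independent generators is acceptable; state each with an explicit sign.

The stabilizer group can be generated by +IXI, +IIY, -ZII, among other valid generating sets.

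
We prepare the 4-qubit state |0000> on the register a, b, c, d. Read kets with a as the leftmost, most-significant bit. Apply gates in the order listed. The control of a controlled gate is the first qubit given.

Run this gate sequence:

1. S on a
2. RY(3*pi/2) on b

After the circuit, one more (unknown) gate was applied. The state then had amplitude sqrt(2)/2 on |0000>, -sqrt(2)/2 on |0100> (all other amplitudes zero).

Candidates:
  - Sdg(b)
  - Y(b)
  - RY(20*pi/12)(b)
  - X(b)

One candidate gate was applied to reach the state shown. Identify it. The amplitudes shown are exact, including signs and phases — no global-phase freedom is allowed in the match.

It was X(b) that produced the state shown.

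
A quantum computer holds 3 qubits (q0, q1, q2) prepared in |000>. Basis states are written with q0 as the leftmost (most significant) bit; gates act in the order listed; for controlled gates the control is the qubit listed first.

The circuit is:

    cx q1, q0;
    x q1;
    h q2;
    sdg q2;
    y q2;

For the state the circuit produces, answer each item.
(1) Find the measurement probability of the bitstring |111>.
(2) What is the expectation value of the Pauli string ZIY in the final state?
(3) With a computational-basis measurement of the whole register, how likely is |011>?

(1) A full measurement returns |111> with probability 0.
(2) The expectation value of ZIY is -1.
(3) A full measurement returns |011> with probability 1/2.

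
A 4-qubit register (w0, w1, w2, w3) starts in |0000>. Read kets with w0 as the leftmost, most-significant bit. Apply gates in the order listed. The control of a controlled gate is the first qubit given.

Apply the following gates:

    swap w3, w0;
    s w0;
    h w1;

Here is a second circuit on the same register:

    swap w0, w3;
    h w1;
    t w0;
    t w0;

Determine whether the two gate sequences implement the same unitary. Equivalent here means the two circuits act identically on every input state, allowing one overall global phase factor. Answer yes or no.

Yes: on every input state the two circuits agree up to one overall phase factor.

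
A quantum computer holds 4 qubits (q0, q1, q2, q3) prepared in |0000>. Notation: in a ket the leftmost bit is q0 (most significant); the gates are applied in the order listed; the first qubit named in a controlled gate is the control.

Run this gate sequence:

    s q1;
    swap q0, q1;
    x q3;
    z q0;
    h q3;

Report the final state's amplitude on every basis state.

After the circuit, the state carries amplitude sqrt(2)/2 on |0000>, -sqrt(2)/2 on |0001>, and 0 on every other basis state.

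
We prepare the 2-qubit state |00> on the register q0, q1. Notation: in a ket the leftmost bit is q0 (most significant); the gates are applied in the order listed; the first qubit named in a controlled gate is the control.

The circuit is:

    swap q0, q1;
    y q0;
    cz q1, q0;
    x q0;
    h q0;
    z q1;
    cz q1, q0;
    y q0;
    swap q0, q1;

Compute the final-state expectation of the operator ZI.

The expectation value of ZI is 1.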